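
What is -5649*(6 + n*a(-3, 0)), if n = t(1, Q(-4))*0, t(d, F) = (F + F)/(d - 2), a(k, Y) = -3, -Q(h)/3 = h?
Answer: -33894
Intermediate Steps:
Q(h) = -3*h
t(d, F) = 2*F/(-2 + d) (t(d, F) = (2*F)/(-2 + d) = 2*F/(-2 + d))
n = 0 (n = (2*(-3*(-4))/(-2 + 1))*0 = (2*12/(-1))*0 = (2*12*(-1))*0 = -24*0 = 0)
-5649*(6 + n*a(-3, 0)) = -5649*(6 + 0*(-3)) = -5649*(6 + 0) = -5649*6 = -33894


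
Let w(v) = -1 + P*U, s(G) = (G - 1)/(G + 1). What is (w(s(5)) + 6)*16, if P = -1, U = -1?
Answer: 96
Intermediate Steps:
s(G) = (-1 + G)/(1 + G)
w(v) = 0 (w(v) = -1 - 1*(-1) = -1 + 1 = 0)
(w(s(5)) + 6)*16 = (0 + 6)*16 = 6*16 = 96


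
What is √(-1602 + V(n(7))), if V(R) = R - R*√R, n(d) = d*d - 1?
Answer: √(-1554 - 192*√3) ≈ 43.434*I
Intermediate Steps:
n(d) = -1 + d² (n(d) = d² - 1 = -1 + d²)
V(R) = R - R^(3/2)
√(-1602 + V(n(7))) = √(-1602 + ((-1 + 7²) - (-1 + 7²)^(3/2))) = √(-1602 + ((-1 + 49) - (-1 + 49)^(3/2))) = √(-1602 + (48 - 48^(3/2))) = √(-1602 + (48 - 192*√3)) = √(-1554 - 192*√3)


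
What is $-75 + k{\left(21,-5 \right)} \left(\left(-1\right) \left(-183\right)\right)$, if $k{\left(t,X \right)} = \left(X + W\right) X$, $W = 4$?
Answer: $840$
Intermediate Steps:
$k{\left(t,X \right)} = X \left(4 + X\right)$ ($k{\left(t,X \right)} = \left(X + 4\right) X = \left(4 + X\right) X = X \left(4 + X\right)$)
$-75 + k{\left(21,-5 \right)} \left(\left(-1\right) \left(-183\right)\right) = -75 + - 5 \left(4 - 5\right) \left(\left(-1\right) \left(-183\right)\right) = -75 + \left(-5\right) \left(-1\right) 183 = -75 + 5 \cdot 183 = -75 + 915 = 840$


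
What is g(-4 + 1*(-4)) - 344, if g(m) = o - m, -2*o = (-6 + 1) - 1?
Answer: -333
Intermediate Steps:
o = 3 (o = -((-6 + 1) - 1)/2 = -(-5 - 1)/2 = -1/2*(-6) = 3)
g(m) = 3 - m
g(-4 + 1*(-4)) - 344 = (3 - (-4 + 1*(-4))) - 344 = (3 - (-4 - 4)) - 344 = (3 - 1*(-8)) - 344 = (3 + 8) - 344 = 11 - 344 = -333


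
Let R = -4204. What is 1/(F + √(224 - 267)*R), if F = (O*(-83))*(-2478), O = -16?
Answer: I/(4*(-822696*I + 1051*√43)) ≈ -3.0386e-7 + 2.5455e-9*I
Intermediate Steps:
F = -3290784 (F = -16*(-83)*(-2478) = 1328*(-2478) = -3290784)
1/(F + √(224 - 267)*R) = 1/(-3290784 + √(224 - 267)*(-4204)) = 1/(-3290784 + √(-43)*(-4204)) = 1/(-3290784 + (I*√43)*(-4204)) = 1/(-3290784 - 4204*I*√43)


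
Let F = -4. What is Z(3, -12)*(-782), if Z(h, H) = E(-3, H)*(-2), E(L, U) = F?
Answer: -6256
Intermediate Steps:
E(L, U) = -4
Z(h, H) = 8 (Z(h, H) = -4*(-2) = 8)
Z(3, -12)*(-782) = 8*(-782) = -6256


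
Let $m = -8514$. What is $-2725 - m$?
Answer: $5789$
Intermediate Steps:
$-2725 - m = -2725 - -8514 = -2725 + 8514 = 5789$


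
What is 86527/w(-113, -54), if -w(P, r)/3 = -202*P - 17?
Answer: -86527/68427 ≈ -1.2645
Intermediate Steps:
w(P, r) = 51 + 606*P (w(P, r) = -3*(-202*P - 17) = -3*(-17 - 202*P) = 51 + 606*P)
86527/w(-113, -54) = 86527/(51 + 606*(-113)) = 86527/(51 - 68478) = 86527/(-68427) = 86527*(-1/68427) = -86527/68427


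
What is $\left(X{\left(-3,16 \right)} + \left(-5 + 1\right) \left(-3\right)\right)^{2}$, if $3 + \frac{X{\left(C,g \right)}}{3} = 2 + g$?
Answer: $3249$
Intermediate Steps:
$X{\left(C,g \right)} = -3 + 3 g$ ($X{\left(C,g \right)} = -9 + 3 \left(2 + g\right) = -9 + \left(6 + 3 g\right) = -3 + 3 g$)
$\left(X{\left(-3,16 \right)} + \left(-5 + 1\right) \left(-3\right)\right)^{2} = \left(\left(-3 + 3 \cdot 16\right) + \left(-5 + 1\right) \left(-3\right)\right)^{2} = \left(\left(-3 + 48\right) - -12\right)^{2} = \left(45 + 12\right)^{2} = 57^{2} = 3249$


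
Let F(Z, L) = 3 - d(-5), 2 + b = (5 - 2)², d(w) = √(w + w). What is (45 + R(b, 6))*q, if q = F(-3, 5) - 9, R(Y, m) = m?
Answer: -306 - 51*I*√10 ≈ -306.0 - 161.28*I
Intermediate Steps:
d(w) = √2*√w (d(w) = √(2*w) = √2*√w)
b = 7 (b = -2 + (5 - 2)² = -2 + 3² = -2 + 9 = 7)
F(Z, L) = 3 - I*√10 (F(Z, L) = 3 - √2*√(-5) = 3 - √2*I*√5 = 3 - I*√10)
q = -6 - I*√10 (q = (3 - I*√10) - 9 = -6 - I*√10 ≈ -6.0 - 3.1623*I)
(45 + R(b, 6))*q = (45 + 6)*(-6 - I*√10) = 51*(-6 - I*√10) = -306 - 51*I*√10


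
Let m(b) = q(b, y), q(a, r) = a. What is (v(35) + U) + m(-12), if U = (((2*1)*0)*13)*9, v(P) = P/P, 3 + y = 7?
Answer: -11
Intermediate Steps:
y = 4 (y = -3 + 7 = 4)
m(b) = b
v(P) = 1
U = 0 (U = ((2*0)*13)*9 = (0*13)*9 = 0*9 = 0)
(v(35) + U) + m(-12) = (1 + 0) - 12 = 1 - 12 = -11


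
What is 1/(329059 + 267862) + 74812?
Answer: 44656853853/596921 ≈ 74812.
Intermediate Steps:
1/(329059 + 267862) + 74812 = 1/596921 + 74812 = 44656853853/596921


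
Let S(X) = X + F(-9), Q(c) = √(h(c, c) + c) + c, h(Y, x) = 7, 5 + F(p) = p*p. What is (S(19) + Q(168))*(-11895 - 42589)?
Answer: -14329292 - 272420*√7 ≈ -1.5050e+7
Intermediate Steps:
F(p) = -5 + p² (F(p) = -5 + p*p = -5 + p²)
Q(c) = c + √(7 + c) (Q(c) = √(7 + c) + c = c + √(7 + c))
S(X) = 76 + X (S(X) = X + (-5 + (-9)²) = X + (-5 + 81) = X + 76 = 76 + X)
(S(19) + Q(168))*(-11895 - 42589) = ((76 + 19) + (168 + √(7 + 168)))*(-11895 - 42589) = (95 + (168 + √175))*(-54484) = (95 + (168 + 5*√7))*(-54484) = (263 + 5*√7)*(-54484) = -14329292 - 272420*√7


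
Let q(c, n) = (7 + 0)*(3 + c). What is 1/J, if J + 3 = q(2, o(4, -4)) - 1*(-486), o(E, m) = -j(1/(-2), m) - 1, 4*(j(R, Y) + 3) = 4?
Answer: 1/518 ≈ 0.0019305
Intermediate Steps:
j(R, Y) = -2 (j(R, Y) = -3 + (¼)*4 = -3 + 1 = -2)
o(E, m) = 1 (o(E, m) = -1*(-2) - 1 = 2 - 1 = 1)
q(c, n) = 21 + 7*c (q(c, n) = 7*(3 + c) = 21 + 7*c)
J = 518 (J = -3 + ((21 + 7*2) - 1*(-486)) = -3 + ((21 + 14) + 486) = -3 + (35 + 486) = -3 + 521 = 518)
1/J = 1/518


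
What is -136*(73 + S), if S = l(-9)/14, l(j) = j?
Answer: -68884/7 ≈ -9840.6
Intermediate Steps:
S = -9/14 ≈ -0.64286
-136*(73 + S) = -136*(73 - 9/14) = -136*1013/14 = -68884/7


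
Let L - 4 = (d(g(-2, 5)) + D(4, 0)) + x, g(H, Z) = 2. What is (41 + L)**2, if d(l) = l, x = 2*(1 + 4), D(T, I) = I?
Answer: 3249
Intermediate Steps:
x = 10 (x = 2*5 = 10)
L = 16 (L = 4 + ((2 + 0) + 10) = 4 + (2 + 10) = 4 + 12 = 16)
(41 + L)**2 = (41 + 16)**2 = 57**2 = 3249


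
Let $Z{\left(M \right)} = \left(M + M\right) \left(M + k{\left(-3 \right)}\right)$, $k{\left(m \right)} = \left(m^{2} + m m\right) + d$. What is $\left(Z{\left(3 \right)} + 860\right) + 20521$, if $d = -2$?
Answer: $21495$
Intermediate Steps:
$k{\left(m \right)} = -2 + 2 m^{2}$ ($k{\left(m \right)} = \left(m^{2} + m m\right) - 2 = \left(m^{2} + m^{2}\right) - 2 = 2 m^{2} - 2 = -2 + 2 m^{2}$)
$Z{\left(M \right)} = 2 M \left(16 + M\right)$ ($Z{\left(M \right)} = \left(M + M\right) \left(M - \left(2 - 2 \left(-3\right)^{2}\right)\right) = 2 M \left(M + \left(-2 + 2 \cdot 9\right)\right) = 2 M \left(M + \left(-2 + 18\right)\right) = 2 M \left(M + 16\right) = 2 M \left(16 + M\right)$)
$\left(Z{\left(3 \right)} + 860\right) + 20521 = \left(2 \cdot 3 \left(16 + 3\right) + 860\right) + 20521 = \left(2 \cdot 3 \cdot 19 + 860\right) + 20521 = \left(114 + 860\right) + 20521 = 974 + 20521 = 21495$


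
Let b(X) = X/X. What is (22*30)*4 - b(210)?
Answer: 2639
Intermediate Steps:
b(X) = 1
(22*30)*4 - b(210) = (22*30)*4 - 1*1 = 660*4 - 1 = 2640 - 1 = 2639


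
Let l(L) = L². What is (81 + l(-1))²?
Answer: 6724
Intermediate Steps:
(81 + l(-1))² = (81 + (-1)²)² = (81 + 1)² = 82² = 6724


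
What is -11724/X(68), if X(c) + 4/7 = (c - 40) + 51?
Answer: -27356/183 ≈ -149.49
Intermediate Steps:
X(c) = 73/7 + c (X(c) = -4/7 + ((c - 40) + 51) = -4/7 + ((-40 + c) + 51) = -4/7 + (11 + c) = 73/7 + c)
-11724/X(68) = -11724/(73/7 + 68) = -11724/549/7 = -11724*7/549 = -27356/183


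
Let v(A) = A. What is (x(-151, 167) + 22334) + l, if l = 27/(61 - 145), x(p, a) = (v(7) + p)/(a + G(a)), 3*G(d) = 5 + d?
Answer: 420843743/18844 ≈ 22333.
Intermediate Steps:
G(d) = 5/3 + d/3 (G(d) = (5 + d)/3 = 5/3 + d/3)
x(p, a) = (7 + p)/(5/3 + 4*a/3) (x(p, a) = (7 + p)/(a + (5/3 + a/3)) = (7 + p)/(5/3 + 4*a/3))
l = -9/28 (l = 27/(-84) = 27*(-1/84) = -9/28 ≈ -0.32143)
(x(-151, 167) + 22334) + l = (3*(7 - 151)/(5 + 4*167) + 22334) - 9/28 = (3*(-144)/(5 + 668) + 22334) - 9/28 = (3*(-144)/673 + 22334) - 9/28 = (3*(1/673)*(-144) + 22334) - 9/28 = (-432/673 + 22334) - 9/28 = 15030350/673 - 9/28 = 420843743/18844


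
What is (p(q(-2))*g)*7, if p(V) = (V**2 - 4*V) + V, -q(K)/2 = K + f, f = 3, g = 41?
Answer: 2870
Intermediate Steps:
q(K) = -6 - 2*K (q(K) = -2*(K + 3) = -2*(3 + K) = -6 - 2*K)
p(V) = V**2 - 3*V
(p(q(-2))*g)*7 = (((-6 - 2*(-2))*(-3 + (-6 - 2*(-2))))*41)*7 = (((-6 + 4)*(-3 + (-6 + 4)))*41)*7 = (-2*(-3 - 2)*41)*7 = (-2*(-5)*41)*7 = (10*41)*7 = 410*7 = 2870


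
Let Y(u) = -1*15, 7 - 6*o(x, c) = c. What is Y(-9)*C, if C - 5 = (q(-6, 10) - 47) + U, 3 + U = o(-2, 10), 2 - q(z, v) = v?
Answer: 1605/2 ≈ 802.50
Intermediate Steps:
o(x, c) = 7/6 - c/6
q(z, v) = 2 - v
U = -7/2 (U = -3 + (7/6 - 1/6*10) = -3 + (7/6 - 5/3) = -3 - 1/2 = -7/2 ≈ -3.5000)
Y(u) = -15
C = -107/2 (C = 5 + (((2 - 1*10) - 47) - 7/2) = 5 + (((2 - 10) - 47) - 7/2) = 5 + ((-8 - 47) - 7/2) = 5 + (-55 - 7/2) = 5 - 117/2 = -107/2 ≈ -53.500)
Y(-9)*C = -15*(-107/2) = 1605/2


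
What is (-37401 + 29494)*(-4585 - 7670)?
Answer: 96900285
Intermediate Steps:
(-37401 + 29494)*(-4585 - 7670) = -7907*(-12255) = 96900285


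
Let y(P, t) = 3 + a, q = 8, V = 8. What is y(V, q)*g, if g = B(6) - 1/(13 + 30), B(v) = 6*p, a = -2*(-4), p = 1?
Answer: 2827/43 ≈ 65.744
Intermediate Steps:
a = 8
y(P, t) = 11 (y(P, t) = 3 + 8 = 11)
B(v) = 6 (B(v) = 6*1 = 6)
g = 257/43 (g = 6 - 1/(13 + 30) = 6 - 1/43 = 257/43 ≈ 5.9767)
y(V, q)*g = 11*(257/43) = 2827/43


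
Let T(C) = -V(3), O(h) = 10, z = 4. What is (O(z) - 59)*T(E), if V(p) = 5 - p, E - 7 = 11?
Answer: 98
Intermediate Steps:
E = 18 (E = 7 + 11 = 18)
T(C) = -2 (T(C) = -(5 - 1*3) = -(5 - 3) = -1*2 = -2)
(O(z) - 59)*T(E) = (10 - 59)*(-2) = -49*(-2) = 98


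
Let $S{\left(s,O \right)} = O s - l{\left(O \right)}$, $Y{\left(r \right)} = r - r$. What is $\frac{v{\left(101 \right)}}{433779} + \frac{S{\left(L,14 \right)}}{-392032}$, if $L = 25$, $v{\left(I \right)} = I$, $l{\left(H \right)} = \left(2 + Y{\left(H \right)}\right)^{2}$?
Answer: $- \frac{55246151}{85027624464} \approx -0.00064974$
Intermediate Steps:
$Y{\left(r \right)} = 0$
$l{\left(H \right)} = 4$ ($l{\left(H \right)} = \left(2 + 0\right)^{2} = 2^{2} = 4$)
$S{\left(s,O \right)} = -4 + O s$ ($S{\left(s,O \right)} = O s - 4 = -4 + O s$)
$\frac{v{\left(101 \right)}}{433779} + \frac{S{\left(L,14 \right)}}{-392032} = \frac{101}{433779} + \frac{-4 + 14 \cdot 25}{-392032} = 101 \cdot \frac{1}{433779} + \left(-4 + 350\right) \left(- \frac{1}{392032}\right) = \frac{101}{433779} + 346 \left(- \frac{1}{392032}\right) = \frac{101}{433779} - \frac{173}{196016} = - \frac{55246151}{85027624464}$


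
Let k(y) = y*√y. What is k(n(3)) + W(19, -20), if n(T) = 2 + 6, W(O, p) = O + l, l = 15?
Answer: 34 + 16*√2 ≈ 56.627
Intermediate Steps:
W(O, p) = 15 + O (W(O, p) = O + 15 = 15 + O)
n(T) = 8
k(y) = y^(3/2)
k(n(3)) + W(19, -20) = 8^(3/2) + (15 + 19) = 16*√2 + 34 = 34 + 16*√2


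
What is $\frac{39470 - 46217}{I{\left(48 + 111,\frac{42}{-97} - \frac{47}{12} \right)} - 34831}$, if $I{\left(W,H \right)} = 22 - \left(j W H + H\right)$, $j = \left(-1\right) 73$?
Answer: $\frac{3926754}{49639427} \approx 0.079105$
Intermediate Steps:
$j = -73$
$I{\left(W,H \right)} = 22 - H + 73 H W$ ($I{\left(W,H \right)} = 22 - \left(- 73 W H + H\right) = 22 - \left(- 73 H W + H\right) = 22 - \left(H - 73 H W\right) = 22 + \left(- H + 73 H W\right) = 22 - H + 73 H W$)
$\frac{39470 - 46217}{I{\left(48 + 111,\frac{42}{-97} - \frac{47}{12} \right)} - 34831} = \frac{39470 - 46217}{\left(22 - \left(\frac{42}{-97} - \frac{47}{12}\right) + 73 \left(\frac{42}{-97} - \frac{47}{12}\right) \left(48 + 111\right)\right) - 34831} = - \frac{6747}{\left(22 - \left(42 \left(- \frac{1}{97}\right) - \frac{47}{12}\right) + 73 \left(42 \left(- \frac{1}{97}\right) - \frac{47}{12}\right) 159\right) - 34831} = - \frac{6747}{\left(22 - \left(- \frac{42}{97} - \frac{47}{12}\right) + 73 \left(- \frac{42}{97} - \frac{47}{12}\right) 159\right) - 34831} = - \frac{6747}{\left(22 - - \frac{5063}{1164} + 73 \left(- \frac{5063}{1164}\right) 159\right) - 34831} = - \frac{6747}{\left(22 + \frac{5063}{1164} - \frac{19588747}{388}\right) - 34831} = - \frac{6747}{- \frac{29367785}{582} - 34831} = - \frac{6747}{- \frac{49639427}{582}} = \left(-6747\right) \left(- \frac{582}{49639427}\right) = \frac{3926754}{49639427}$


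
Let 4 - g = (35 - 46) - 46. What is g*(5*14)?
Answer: 4270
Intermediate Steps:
g = 61 (g = 4 - ((35 - 46) - 46) = 4 - (-11 - 46) = 4 - 1*(-57) = 4 + 57 = 61)
g*(5*14) = 61*(5*14) = 61*70 = 4270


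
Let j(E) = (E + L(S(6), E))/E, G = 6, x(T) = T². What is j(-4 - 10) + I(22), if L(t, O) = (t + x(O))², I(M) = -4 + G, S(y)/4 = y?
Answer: -24179/7 ≈ -3454.1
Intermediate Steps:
S(y) = 4*y
I(M) = 2 (I(M) = -4 + 6 = 2)
L(t, O) = (t + O²)²
j(E) = (E + (24 + E²)²)/E (j(E) = (E + (4*6 + E²)²)/E = (E + (24 + E²)²)/E)
j(-4 - 10) + I(22) = ((-4 - 10) + (24 + (-4 - 10)²)²)/(-4 - 10) + 2 = (-14 + (24 + (-14)²)²)/(-14) + 2 = -(-14 + (24 + 196)²)/14 + 2 = -(-14 + 220²)/14 + 2 = -(-14 + 48400)/14 + 2 = -1/14*48386 + 2 = -24193/7 + 2 = -24179/7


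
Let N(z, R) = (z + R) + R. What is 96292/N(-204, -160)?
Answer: -24073/131 ≈ -183.76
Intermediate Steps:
N(z, R) = z + 2*R (N(z, R) = (R + z) + R = z + 2*R)
96292/N(-204, -160) = 96292/(-204 + 2*(-160)) = 96292/(-204 - 320) = 96292/(-524) = 96292*(-1/524) = -24073/131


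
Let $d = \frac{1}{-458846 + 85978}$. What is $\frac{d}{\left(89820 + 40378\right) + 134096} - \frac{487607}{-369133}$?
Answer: $\frac{48052097410676411}{36376866766948536} \approx 1.321$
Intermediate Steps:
$d = - \frac{1}{372868}$ ($d = \frac{1}{-372868} = - \frac{1}{372868} \approx -2.6819 \cdot 10^{-6}$)
$\frac{d}{\left(89820 + 40378\right) + 134096} - \frac{487607}{-369133} = - \frac{1}{372868 \left(\left(89820 + 40378\right) + 134096\right)} - \frac{487607}{-369133} = - \frac{1}{372868 \left(130198 + 134096\right)} - - \frac{487607}{369133} = - \frac{1}{372868 \cdot 264294} + \frac{487607}{369133} = \left(- \frac{1}{372868}\right) \frac{1}{264294} + \frac{487607}{369133} = - \frac{1}{98546775192} + \frac{487607}{369133} = \frac{48052097410676411}{36376866766948536}$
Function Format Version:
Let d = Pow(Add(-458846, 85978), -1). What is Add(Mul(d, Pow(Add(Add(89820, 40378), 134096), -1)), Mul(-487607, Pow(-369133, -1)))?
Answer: Rational(48052097410676411, 36376866766948536) ≈ 1.3210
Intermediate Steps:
d = Rational(-1, 372868) (d = Pow(-372868, -1) = Rational(-1, 372868) ≈ -2.6819e-6)
Add(Mul(d, Pow(Add(Add(89820, 40378), 134096), -1)), Mul(-487607, Pow(-369133, -1))) = Add(Mul(Rational(-1, 372868), Pow(Add(Add(89820, 40378), 134096), -1)), Mul(-487607, Pow(-369133, -1))) = Add(Mul(Rational(-1, 372868), Pow(Add(130198, 134096), -1)), Mul(-487607, Rational(-1, 369133))) = Add(Mul(Rational(-1, 372868), Pow(264294, -1)), Rational(487607, 369133)) = Add(Mul(Rational(-1, 372868), Rational(1, 264294)), Rational(487607, 369133)) = Add(Rational(-1, 98546775192), Rational(487607, 369133)) = Rational(48052097410676411, 36376866766948536)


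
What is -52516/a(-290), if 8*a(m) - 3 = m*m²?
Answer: 420128/24388997 ≈ 0.017226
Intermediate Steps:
a(m) = 3/8 + m³/8 (a(m) = 3/8 + (m*m²)/8 = 3/8 + m³/8)
-52516/a(-290) = -52516/(3/8 + (⅛)*(-290)³) = -52516/(3/8 + (⅛)*(-24389000)) = -52516/(3/8 - 3048625) = -52516/(-24388997/8) = -52516*(-8/24388997) = 420128/24388997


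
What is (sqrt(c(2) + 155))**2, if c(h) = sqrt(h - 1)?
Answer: 156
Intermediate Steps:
c(h) = sqrt(-1 + h)
(sqrt(c(2) + 155))**2 = (sqrt(sqrt(-1 + 2) + 155))**2 = (sqrt(sqrt(1) + 155))**2 = (sqrt(1 + 155))**2 = (sqrt(156))**2 = (2*sqrt(39))**2 = 156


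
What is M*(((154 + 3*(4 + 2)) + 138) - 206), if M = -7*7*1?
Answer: -5096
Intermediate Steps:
M = -49 (M = -49*1 = -49)
M*(((154 + 3*(4 + 2)) + 138) - 206) = -49*(((154 + 3*(4 + 2)) + 138) - 206) = -49*(((154 + 3*6) + 138) - 206) = -49*(((154 + 18) + 138) - 206) = -49*((172 + 138) - 206) = -49*(310 - 206) = -49*104 = -5096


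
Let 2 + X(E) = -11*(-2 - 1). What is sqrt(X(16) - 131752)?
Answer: 23*I*sqrt(249) ≈ 362.93*I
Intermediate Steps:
X(E) = 31 (X(E) = -2 - 11*(-2 - 1) = -2 - 11*(-3) = -2 + 33 = 31)
sqrt(X(16) - 131752) = sqrt(31 - 131752) = sqrt(-131721) = 23*I*sqrt(249)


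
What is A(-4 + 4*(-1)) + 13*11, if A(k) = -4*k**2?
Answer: -113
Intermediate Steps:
A(-4 + 4*(-1)) + 13*11 = -4*(-4 + 4*(-1))**2 + 13*11 = -4*(-4 - 4)**2 + 143 = -4*(-8)**2 + 143 = -4*64 + 143 = -256 + 143 = -113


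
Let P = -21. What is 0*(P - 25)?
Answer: 0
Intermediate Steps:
0*(P - 25) = 0*(-21 - 25) = 0*(-46) = 0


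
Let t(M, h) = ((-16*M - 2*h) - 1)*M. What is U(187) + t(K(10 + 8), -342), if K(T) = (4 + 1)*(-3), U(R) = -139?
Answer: -13984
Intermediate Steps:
K(T) = -15 (K(T) = 5*(-3) = -15)
t(M, h) = M*(-1 - 16*M - 2*h) (t(M, h) = (-1 - 16*M - 2*h)*M = M*(-1 - 16*M - 2*h))
U(187) + t(K(10 + 8), -342) = -139 - 1*(-15)*(1 + 2*(-342) + 16*(-15)) = -139 - 1*(-15)*(1 - 684 - 240) = -139 - 1*(-15)*(-923) = -139 - 13845 = -13984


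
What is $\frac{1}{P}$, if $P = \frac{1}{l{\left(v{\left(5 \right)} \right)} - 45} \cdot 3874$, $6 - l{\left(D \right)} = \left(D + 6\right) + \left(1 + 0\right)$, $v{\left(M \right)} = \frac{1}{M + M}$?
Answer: $- \frac{461}{38740} \approx -0.0119$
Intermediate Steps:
$v{\left(M \right)} = \frac{1}{2 M}$
$l{\left(D \right)} = -1 - D$ ($l{\left(D \right)} = 6 - \left(\left(D + 6\right) + \left(1 + 0\right)\right) = 6 - \left(\left(6 + D\right) + 1\right) = 6 - \left(7 + D\right) = -1 - D$)
$P = - \frac{38740}{461}$ ($P = \frac{1}{\left(-1 - \frac{1}{2 \cdot 5}\right) - 45} \cdot 3874 = \frac{1}{\left(-1 - \frac{1}{2} \cdot \frac{1}{5}\right) - 45} \cdot 3874 = \frac{1}{\left(-1 - \frac{1}{10}\right) - 45} \cdot 3874 = \frac{1}{- \frac{11}{10} - 45} \cdot 3874 = \frac{1}{- \frac{461}{10}} \cdot 3874 = \left(- \frac{10}{461}\right) 3874 = - \frac{38740}{461} \approx -84.035$)
$\frac{1}{P} = \frac{1}{- \frac{38740}{461}} = - \frac{461}{38740}$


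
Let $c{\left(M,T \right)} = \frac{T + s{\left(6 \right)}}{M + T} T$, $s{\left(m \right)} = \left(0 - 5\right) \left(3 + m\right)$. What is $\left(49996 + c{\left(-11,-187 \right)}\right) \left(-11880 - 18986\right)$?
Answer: $- \frac{13827721072}{9} \approx -1.5364 \cdot 10^{9}$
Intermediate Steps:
$s{\left(m \right)} = -15 - 5 m$ ($s{\left(m \right)} = - 5 \left(3 + m\right) = -15 - 5 m$)
$c{\left(M,T \right)} = \frac{T \left(-45 + T\right)}{M + T}$ ($c{\left(M,T \right)} = \frac{T - 45}{M + T} T = \frac{-45 + T}{M + T} T = \frac{T \left(-45 + T\right)}{M + T}$)
$\left(49996 + c{\left(-11,-187 \right)}\right) \left(-11880 - 18986\right) = \left(49996 - \frac{187 \left(-45 - 187\right)}{-11 - 187}\right) \left(-11880 - 18986\right) = \left(49996 - 187 \frac{1}{-198} \left(-232\right)\right) \left(-30866\right) = \left(49996 - \left(- \frac{17}{18}\right) \left(-232\right)\right) \left(-30866\right) = \left(49996 - \frac{1972}{9}\right) \left(-30866\right) = \frac{447992}{9} \left(-30866\right) = - \frac{13827721072}{9}$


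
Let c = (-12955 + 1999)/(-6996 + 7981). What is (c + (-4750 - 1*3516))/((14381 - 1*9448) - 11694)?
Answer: 8152966/6659585 ≈ 1.2242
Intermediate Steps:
c = -10956/985 ≈ -11.123
(c + (-4750 - 1*3516))/((14381 - 1*9448) - 11694) = (-10956/985 + (-4750 - 1*3516))/((14381 - 1*9448) - 11694) = (-10956/985 + (-4750 - 3516))/((14381 - 9448) - 11694) = (-10956/985 - 8266)/(4933 - 11694) = -8152966/985/(-6761) = -8152966/985*(-1/6761) = 8152966/6659585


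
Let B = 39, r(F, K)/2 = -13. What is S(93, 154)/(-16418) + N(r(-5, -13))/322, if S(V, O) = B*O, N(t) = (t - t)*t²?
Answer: -3003/8209 ≈ -0.36582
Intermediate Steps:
r(F, K) = -26 (r(F, K) = 2*(-13) = -26)
N(t) = 0 (N(t) = 0*t² = 0)
S(V, O) = 39*O
S(93, 154)/(-16418) + N(r(-5, -13))/322 = (39*154)/(-16418) + 0/322 = 6006*(-1/16418) + 0*(1/322) = -3003/8209 + 0 = -3003/8209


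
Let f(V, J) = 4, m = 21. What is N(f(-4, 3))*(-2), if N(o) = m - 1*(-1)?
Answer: -44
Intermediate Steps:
N(o) = 22 (N(o) = 21 - 1*(-1) = 21 + 1 = 22)
N(f(-4, 3))*(-2) = 22*(-2) = -44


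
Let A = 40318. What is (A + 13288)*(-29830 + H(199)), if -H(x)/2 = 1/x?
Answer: -318214436232/199 ≈ -1.5991e+9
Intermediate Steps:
H(x) = -2/x
(A + 13288)*(-29830 + H(199)) = (40318 + 13288)*(-29830 - 2/199) = 53606*(-29830 - 2*1/199) = 53606*(-29830 - 2/199) = 53606*(-5936172/199) = -318214436232/199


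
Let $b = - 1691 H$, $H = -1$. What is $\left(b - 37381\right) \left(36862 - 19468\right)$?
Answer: $-620791860$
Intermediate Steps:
$b = 1691$ ($b = \left(-1691\right) \left(-1\right) = 1691$)
$\left(b - 37381\right) \left(36862 - 19468\right) = \left(1691 - 37381\right) \left(36862 - 19468\right) = \left(-35690\right) 17394 = -620791860$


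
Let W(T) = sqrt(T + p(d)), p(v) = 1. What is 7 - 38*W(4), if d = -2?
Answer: 7 - 38*sqrt(5) ≈ -77.971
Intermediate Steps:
W(T) = sqrt(1 + T) (W(T) = sqrt(T + 1) = sqrt(1 + T))
7 - 38*W(4) = 7 - 38*sqrt(1 + 4) = 7 - 38*sqrt(5)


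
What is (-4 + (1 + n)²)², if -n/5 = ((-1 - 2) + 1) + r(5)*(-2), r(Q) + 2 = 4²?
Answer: 519703209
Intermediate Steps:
r(Q) = 14 (r(Q) = -2 + 4² = -2 + 16 = 14)
n = 150 (n = -5*(((-1 - 2) + 1) + 14*(-2)) = -5*((-3 + 1) - 28) = -5*(-2 - 28) = -5*(-30) = 150)
(-4 + (1 + n)²)² = (-4 + (1 + 150)²)² = (-4 + 151²)² = (-4 + 22801)² = 22797² = 519703209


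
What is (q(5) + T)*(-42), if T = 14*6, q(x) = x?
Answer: -3738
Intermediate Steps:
T = 84
(q(5) + T)*(-42) = (5 + 84)*(-42) = 89*(-42) = -3738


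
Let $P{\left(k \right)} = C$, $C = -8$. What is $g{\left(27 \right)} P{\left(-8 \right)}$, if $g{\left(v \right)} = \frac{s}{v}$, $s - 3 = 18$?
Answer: $- \frac{56}{9} \approx -6.2222$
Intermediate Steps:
$P{\left(k \right)} = -8$
$s = 21$ ($s = 3 + 18 = 21$)
$g{\left(v \right)} = \frac{21}{v}$
$g{\left(27 \right)} P{\left(-8 \right)} = \frac{21}{27} \left(-8\right) = 21 \cdot \frac{1}{27} \left(-8\right) = \frac{7}{9} \left(-8\right) = - \frac{56}{9}$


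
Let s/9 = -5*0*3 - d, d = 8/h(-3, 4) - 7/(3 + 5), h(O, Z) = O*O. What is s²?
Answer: 1/64 ≈ 0.015625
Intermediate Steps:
h(O, Z) = O²
d = 1/72 (d = 8/((-3)²) - 7/(3 + 5) = 8/9 - 7/8 = 1/72 ≈ 0.013889)
s = -⅛ (s = 9*(-5*0*3 - 1*1/72) = 9*(0*3 - 1/72) = 9*(0 - 1/72) = 9*(-1/72) = -⅛ ≈ -0.12500)
s² = (-⅛)² = 1/64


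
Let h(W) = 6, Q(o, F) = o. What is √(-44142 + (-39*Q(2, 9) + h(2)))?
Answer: I*√44214 ≈ 210.27*I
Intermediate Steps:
√(-44142 + (-39*Q(2, 9) + h(2))) = √(-44142 + (-39*2 + 6)) = √(-44142 + (-78 + 6)) = √(-44142 - 72) = √(-44214) = I*√44214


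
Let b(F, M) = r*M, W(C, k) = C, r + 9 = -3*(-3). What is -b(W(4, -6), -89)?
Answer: 0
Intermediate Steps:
r = 0 (r = -9 - 3*(-3) = -9 + 9 = 0)
b(F, M) = 0 (b(F, M) = 0*M = 0)
-b(W(4, -6), -89) = -1*0 = 0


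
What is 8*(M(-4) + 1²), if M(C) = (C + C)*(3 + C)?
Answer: 72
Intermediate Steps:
M(C) = 2*C*(3 + C) (M(C) = (2*C)*(3 + C) = 2*C*(3 + C))
8*(M(-4) + 1²) = 8*(2*(-4)*(3 - 4) + 1²) = 8*(2*(-4)*(-1) + 1) = 8*(8 + 1) = 8*9 = 72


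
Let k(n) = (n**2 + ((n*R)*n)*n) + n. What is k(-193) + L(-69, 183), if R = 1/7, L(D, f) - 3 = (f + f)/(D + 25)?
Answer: -152453449/154 ≈ -9.8996e+5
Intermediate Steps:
L(D, f) = 3 + 2*f/(25 + D) (L(D, f) = 3 + (f + f)/(D + 25) = 3 + (2*f)/(25 + D) = 3 + 2*f/(25 + D))
R = 1/7 ≈ 0.14286
k(n) = n + n**2 + n**3/7 (k(n) = (n**2 + ((n*(1/7))*n)*n) + n = (n**2 + ((n/7)*n)*n) + n = (n**2 + (n**2/7)*n) + n = (n**2 + n**3/7) + n = n + n**2 + n**3/7)
k(-193) + L(-69, 183) = -193*(1 - 193 + (1/7)*(-193)**2) + (75 + 2*183 + 3*(-69))/(25 - 69) = -193*(1 - 193 + (1/7)*37249) + (75 + 366 - 207)/(-44) = -193*(1 - 193 + 37249/7) - 1/44*234 = -193*35905/7 - 117/22 = -6929665/7 - 117/22 = -152453449/154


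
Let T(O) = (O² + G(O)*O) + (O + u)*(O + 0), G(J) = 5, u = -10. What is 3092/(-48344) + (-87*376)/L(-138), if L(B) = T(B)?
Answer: -70888771/78111818 ≈ -0.90753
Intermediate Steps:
T(O) = O² + 5*O + O*(-10 + O) (T(O) = (O² + 5*O) + (O - 10)*(O + 0) = (O² + 5*O) + (-10 + O)*O = (O² + 5*O) + O*(-10 + O) = O² + 5*O + O*(-10 + O))
L(B) = B*(-5 + 2*B)
3092/(-48344) + (-87*376)/L(-138) = 3092/(-48344) + (-87*376)/((-138*(-5 + 2*(-138)))) = 3092*(-1/48344) - 32712*(-1/(138*(-5 - 276))) = -773/12086 - 32712/((-138*(-281))) = -773/12086 - 32712/38778 = -773/12086 - 32712*1/38778 = -773/12086 - 5452/6463 = -70888771/78111818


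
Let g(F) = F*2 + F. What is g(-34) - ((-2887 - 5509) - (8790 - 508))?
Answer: 16576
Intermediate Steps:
g(F) = 3*F (g(F) = 2*F + F = 3*F)
g(-34) - ((-2887 - 5509) - (8790 - 508)) = 3*(-34) - ((-2887 - 5509) - (8790 - 508)) = -102 - (-8396 - 1*8282) = -102 - (-8396 - 8282) = -102 - 1*(-16678) = -102 + 16678 = 16576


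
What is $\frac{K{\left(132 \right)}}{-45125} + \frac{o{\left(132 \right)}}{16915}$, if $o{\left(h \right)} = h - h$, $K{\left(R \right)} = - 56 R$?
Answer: $\frac{7392}{45125} \approx 0.16381$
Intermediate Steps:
$o{\left(h \right)} = 0$
$\frac{K{\left(132 \right)}}{-45125} + \frac{o{\left(132 \right)}}{16915} = \frac{\left(-56\right) 132}{-45125} + \frac{0}{16915} = \left(-7392\right) \left(- \frac{1}{45125}\right) + 0 \cdot \frac{1}{16915} = \frac{7392}{45125} + 0 = \frac{7392}{45125}$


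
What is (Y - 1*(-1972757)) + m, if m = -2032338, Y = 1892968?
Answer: 1833387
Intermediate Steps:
(Y - 1*(-1972757)) + m = (1892968 - 1*(-1972757)) - 2032338 = (1892968 + 1972757) - 2032338 = 3865725 - 2032338 = 1833387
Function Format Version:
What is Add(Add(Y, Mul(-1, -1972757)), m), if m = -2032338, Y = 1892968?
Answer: 1833387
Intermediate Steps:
Add(Add(Y, Mul(-1, -1972757)), m) = Add(Add(1892968, Mul(-1, -1972757)), -2032338) = Add(Add(1892968, 1972757), -2032338) = Add(3865725, -2032338) = 1833387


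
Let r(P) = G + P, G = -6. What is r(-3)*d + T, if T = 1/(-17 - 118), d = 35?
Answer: -42526/135 ≈ -315.01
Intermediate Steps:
r(P) = -6 + P
T = -1/135 (T = 1/(-135) = -1/135 ≈ -0.0074074)
r(-3)*d + T = (-6 - 3)*35 - 1/135 = -9*35 - 1/135 = -315 - 1/135 = -42526/135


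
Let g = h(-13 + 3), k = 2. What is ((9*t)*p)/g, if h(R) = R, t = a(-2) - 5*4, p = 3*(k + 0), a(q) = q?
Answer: 594/5 ≈ 118.80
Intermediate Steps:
p = 6 (p = 3*(2 + 0) = 3*2 = 6)
t = -22 (t = -2 - 5*4 = -2 - 20 = -22)
g = -10 (g = -13 + 3 = -10)
((9*t)*p)/g = ((9*(-22))*6)/(-10) = -198*6*(-⅒) = -1188*(-⅒) = 594/5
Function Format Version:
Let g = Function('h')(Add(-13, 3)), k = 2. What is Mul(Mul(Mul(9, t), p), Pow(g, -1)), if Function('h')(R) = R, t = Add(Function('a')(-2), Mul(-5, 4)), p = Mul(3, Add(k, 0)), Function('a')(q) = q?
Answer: Rational(594, 5) ≈ 118.80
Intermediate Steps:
p = 6 (p = Mul(3, Add(2, 0)) = Mul(3, 2) = 6)
t = -22 (t = Add(-2, Mul(-5, 4)) = Add(-2, -20) = -22)
g = -10 (g = Add(-13, 3) = -10)
Mul(Mul(Mul(9, t), p), Pow(g, -1)) = Mul(Mul(Mul(9, -22), 6), Pow(-10, -1)) = Mul(Mul(-198, 6), Rational(-1, 10)) = Mul(-1188, Rational(-1, 10)) = Rational(594, 5)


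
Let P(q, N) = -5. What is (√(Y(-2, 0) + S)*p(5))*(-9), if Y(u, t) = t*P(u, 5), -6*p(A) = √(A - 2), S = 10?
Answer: 3*√30/2 ≈ 8.2158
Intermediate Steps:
p(A) = -√(-2 + A)/6 (p(A) = -√(A - 2)/6 = -√(-2 + A)/6)
Y(u, t) = -5*t (Y(u, t) = t*(-5) = -5*t)
(√(Y(-2, 0) + S)*p(5))*(-9) = (√(-5*0 + 10)*(-√(-2 + 5)/6))*(-9) = (√(0 + 10)*(-√3/6))*(-9) = (√10*(-√3/6))*(-9) = -√30/6*(-9) = 3*√30/2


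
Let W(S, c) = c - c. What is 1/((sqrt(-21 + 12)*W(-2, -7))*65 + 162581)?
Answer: 1/162581 ≈ 6.1508e-6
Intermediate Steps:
W(S, c) = 0
1/((sqrt(-21 + 12)*W(-2, -7))*65 + 162581) = 1/((sqrt(-21 + 12)*0)*65 + 162581) = 1/((sqrt(-9)*0)*65 + 162581) = 1/(((3*I)*0)*65 + 162581) = 1/(0*65 + 162581) = 1/(0 + 162581) = 1/162581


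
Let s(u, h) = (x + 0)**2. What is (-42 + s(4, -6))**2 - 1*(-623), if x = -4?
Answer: 1299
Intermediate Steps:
s(u, h) = 16 (s(u, h) = (-4 + 0)**2 = (-4)**2 = 16)
(-42 + s(4, -6))**2 - 1*(-623) = (-42 + 16)**2 - 1*(-623) = (-26)**2 + 623 = 676 + 623 = 1299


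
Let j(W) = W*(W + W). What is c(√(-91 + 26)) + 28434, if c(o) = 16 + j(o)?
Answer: 28320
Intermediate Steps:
j(W) = 2*W² (j(W) = W*(2*W) = 2*W²)
c(o) = 16 + 2*o²
c(√(-91 + 26)) + 28434 = (16 + 2*(√(-91 + 26))²) + 28434 = (16 + 2*(√(-65))²) + 28434 = (16 + 2*(I*√65)²) + 28434 = (16 + 2*(-65)) + 28434 = (16 - 130) + 28434 = -114 + 28434 = 28320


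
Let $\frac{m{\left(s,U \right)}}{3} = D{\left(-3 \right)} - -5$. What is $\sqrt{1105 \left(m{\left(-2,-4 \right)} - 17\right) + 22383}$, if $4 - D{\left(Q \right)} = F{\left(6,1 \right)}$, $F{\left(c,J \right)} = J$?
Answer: $37 \sqrt{22} \approx 173.55$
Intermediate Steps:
$D{\left(Q \right)} = 3$ ($D{\left(Q \right)} = 4 - 1 = 3$)
$m{\left(s,U \right)} = 24$ ($m{\left(s,U \right)} = 3 \left(3 - -5\right) = 3 \left(3 + 5\right) = 3 \cdot 8 = 24$)
$\sqrt{1105 \left(m{\left(-2,-4 \right)} - 17\right) + 22383} = \sqrt{1105 \left(24 - 17\right) + 22383} = \sqrt{1105 \cdot 7 + 22383} = \sqrt{7735 + 22383} = \sqrt{30118} = 37 \sqrt{22}$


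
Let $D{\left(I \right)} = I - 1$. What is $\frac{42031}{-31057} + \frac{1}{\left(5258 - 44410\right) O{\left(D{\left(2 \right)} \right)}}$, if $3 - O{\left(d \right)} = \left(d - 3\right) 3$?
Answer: $- \frac{14810410465}{10943492976} \approx -1.3534$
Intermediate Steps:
$D{\left(I \right)} = -1 + I$ ($D{\left(I \right)} = I - 1 = -1 + I$)
$O{\left(d \right)} = 12 - 3 d$ ($O{\left(d \right)} = 3 - \left(d - 3\right) 3 = 3 - \left(-3 + d\right) 3 = 3 - \left(-9 + 3 d\right) = 12 - 3 d$)
$\frac{42031}{-31057} + \frac{1}{\left(5258 - 44410\right) O{\left(D{\left(2 \right)} \right)}} = \frac{42031}{-31057} + \frac{1}{\left(5258 - 44410\right) \left(12 - 3 \left(-1 + 2\right)\right)} = 42031 \left(- \frac{1}{31057}\right) + \frac{1}{\left(-39152\right) \left(12 - 3\right)} = - \frac{42031}{31057} - \frac{1}{39152 \left(12 - 3\right)} = - \frac{42031}{31057} - \frac{1}{39152 \cdot 9} = - \frac{42031}{31057} - \frac{1}{352368} = - \frac{14810410465}{10943492976}$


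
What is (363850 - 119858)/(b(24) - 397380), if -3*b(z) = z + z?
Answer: -60998/99349 ≈ -0.61398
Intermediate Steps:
b(z) = -2*z/3 (b(z) = -(z + z)/3 = -2*z/3)
(363850 - 119858)/(b(24) - 397380) = (363850 - 119858)/(-⅔*24 - 397380) = 243992/(-16 - 397380) = 243992/(-397396) = 243992*(-1/397396) = -60998/99349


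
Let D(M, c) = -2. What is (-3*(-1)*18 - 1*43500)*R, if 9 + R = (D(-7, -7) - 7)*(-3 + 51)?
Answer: 19159686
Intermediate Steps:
R = -441 (R = -9 + (-2 - 7)*(-3 + 51) = -9 - 9*48 = -9 - 432 = -441)
(-3*(-1)*18 - 1*43500)*R = (-3*(-1)*18 - 1*43500)*(-441) = (3*18 - 43500)*(-441) = (54 - 43500)*(-441) = -43446*(-441) = 19159686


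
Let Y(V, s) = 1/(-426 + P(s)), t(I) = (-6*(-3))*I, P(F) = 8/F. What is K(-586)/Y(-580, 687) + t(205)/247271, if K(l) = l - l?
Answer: 90/6031 ≈ 0.014923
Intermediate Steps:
t(I) = 18*I
K(l) = 0
Y(V, s) = 1/(-426 + 8/s)
K(-586)/Y(-580, 687) + t(205)/247271 = 0/((-1*687/(-8 + 426*687))) + (18*205)/247271 = 0/((-1*687/(-8 + 292662))) + 3690*(1/247271) = 0/((-1*687/292654)) + 90/6031 = 0/((-1*687*1/292654)) + 90/6031 = 0/(-687/292654) + 90/6031 = 0*(-292654/687) + 90/6031 = 0 + 90/6031 = 90/6031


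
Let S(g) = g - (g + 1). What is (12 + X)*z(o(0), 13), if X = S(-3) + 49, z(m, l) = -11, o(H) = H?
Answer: -660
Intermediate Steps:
S(g) = -1 (S(g) = g - (1 + g) = g + (-1 - g) = -1)
X = 48 (X = -1 + 49 = 48)
(12 + X)*z(o(0), 13) = (12 + 48)*(-11) = 60*(-11) = -660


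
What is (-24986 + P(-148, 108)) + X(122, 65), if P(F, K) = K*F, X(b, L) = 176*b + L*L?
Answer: -15273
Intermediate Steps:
X(b, L) = L² + 176*b (X(b, L) = 176*b + L² = L² + 176*b)
P(F, K) = F*K
(-24986 + P(-148, 108)) + X(122, 65) = (-24986 - 148*108) + (65² + 176*122) = (-24986 - 15984) + (4225 + 21472) = -40970 + 25697 = -15273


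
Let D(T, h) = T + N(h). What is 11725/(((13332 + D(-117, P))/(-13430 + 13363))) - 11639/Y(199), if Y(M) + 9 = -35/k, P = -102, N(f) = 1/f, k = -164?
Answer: 223405099894/176578699 ≈ 1265.2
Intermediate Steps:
D(T, h) = T + 1/h
Y(M) = -1441/164 (Y(M) = -9 - 35/(-164) = -9 - 35*(-1/164) = -9 + 35/164 = -1441/164)
11725/(((13332 + D(-117, P))/(-13430 + 13363))) - 11639/Y(199) = 11725/(((13332 + (-117 + 1/(-102)))/(-13430 + 13363))) - 11639/(-1441/164) = 11725/(((13332 + (-117 - 1/102))/(-67))) - 11639*(-164/1441) = 11725/(((13332 - 11935/102)*(-1/67))) + 1908796/1441 = 11725/(((1347929/102)*(-1/67))) + 1908796/1441 = 11725/(-1347929/6834) + 1908796/1441 = 11725*(-6834/1347929) + 1908796/1441 = -80128650/1347929 + 1908796/1441 = 223405099894/176578699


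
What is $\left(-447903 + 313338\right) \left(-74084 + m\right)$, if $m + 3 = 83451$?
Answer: $-1260066660$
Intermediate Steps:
$m = 83448$ ($m = -3 + 83451 = 83448$)
$\left(-447903 + 313338\right) \left(-74084 + m\right) = \left(-447903 + 313338\right) \left(-74084 + 83448\right) = \left(-134565\right) 9364 = -1260066660$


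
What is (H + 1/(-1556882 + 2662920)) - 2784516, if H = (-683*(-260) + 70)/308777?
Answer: -950965189309715939/341519095526 ≈ -2.7845e+6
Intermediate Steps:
H = 177650/308777 (H = (177580 + 70)*(1/308777) = 177650*(1/308777) = 177650/308777 ≈ 0.57533)
(H + 1/(-1556882 + 2662920)) - 2784516 = (177650/308777 + 1/(-1556882 + 2662920)) - 2784516 = (177650/308777 + 1/1106038) - 2784516 = 196487959477/341519095526 - 2784516 = -950965189309715939/341519095526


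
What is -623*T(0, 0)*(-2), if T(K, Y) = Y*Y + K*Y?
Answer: 0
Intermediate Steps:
T(K, Y) = Y**2 + K*Y
-623*T(0, 0)*(-2) = -623*0*(0 + 0)*(-2) = -623*0*0*(-2) = -0*(-2) = -623*0 = 0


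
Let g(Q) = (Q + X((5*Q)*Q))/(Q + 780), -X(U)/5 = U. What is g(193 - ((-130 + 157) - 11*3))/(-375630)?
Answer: 164971/61290295 ≈ 0.0026916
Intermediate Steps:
X(U) = -5*U
g(Q) = (Q - 25*Q²)/(780 + Q) (g(Q) = (Q - 5*5*Q*Q)/(Q + 780) = (Q - 25*Q²)/(780 + Q))
g(193 - ((-130 + 157) - 11*3))/(-375630) = ((193 - ((-130 + 157) - 11*3))*(1 - 25*(193 - ((-130 + 157) - 11*3)))/(780 + (193 - ((-130 + 157) - 11*3))))/(-375630) = ((193 - (27 - 33))*(1 - 25*(193 - (27 - 33)))/(780 + (193 - (27 - 33))))*(-1/375630) = ((193 - 1*(-6))*(1 - 25*(193 - 1*(-6)))/(780 + (193 - 1*(-6))))*(-1/375630) = ((193 + 6)*(1 - 25*(193 + 6))/(780 + (193 + 6)))*(-1/375630) = (199*(1 - 25*199)/(780 + 199))*(-1/375630) = (199*(1 - 4975)/979)*(-1/375630) = (199*(1/979)*(-4974))*(-1/375630) = -989826/979*(-1/375630) = 164971/61290295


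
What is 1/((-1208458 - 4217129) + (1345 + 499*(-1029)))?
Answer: -1/5937713 ≈ -1.6841e-7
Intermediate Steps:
1/((-1208458 - 4217129) + (1345 + 499*(-1029))) = 1/(-5425587 + (1345 - 513471)) = 1/(-5425587 - 512126) = 1/(-5937713) = -1/5937713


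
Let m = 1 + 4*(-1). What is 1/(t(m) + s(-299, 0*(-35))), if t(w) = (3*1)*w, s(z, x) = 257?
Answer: 1/248 ≈ 0.0040323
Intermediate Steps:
m = -3 (m = 1 - 4 = -3)
t(w) = 3*w
1/(t(m) + s(-299, 0*(-35))) = 1/(3*(-3) + 257) = 1/(-9 + 257) = 1/248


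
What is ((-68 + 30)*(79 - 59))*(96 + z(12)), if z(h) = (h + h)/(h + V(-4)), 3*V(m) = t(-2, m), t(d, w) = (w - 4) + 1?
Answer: -2170560/29 ≈ -74847.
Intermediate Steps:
t(d, w) = -3 + w (t(d, w) = (-4 + w) + 1 = -3 + w)
V(m) = -1 + m/3 (V(m) = (-3 + m)/3 = -1 + m/3)
z(h) = 2*h/(-7/3 + h) (z(h) = (h + h)/(h + (-1 + (1/3)*(-4))) = (2*h)/(h + (-1 - 4/3)) = (2*h)/(h - 7/3) = (2*h)/(-7/3 + h) = 2*h/(-7/3 + h))
((-68 + 30)*(79 - 59))*(96 + z(12)) = ((-68 + 30)*(79 - 59))*(96 + 6*12/(-7 + 3*12)) = (-38*20)*(96 + 6*12/(-7 + 36)) = -760*(96 + 6*12/29) = -760*(96 + 6*12*(1/29)) = -760*(96 + 72/29) = -760*2856/29 = -2170560/29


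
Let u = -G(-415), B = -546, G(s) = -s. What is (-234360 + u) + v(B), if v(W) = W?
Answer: -235321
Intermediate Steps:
u = -415 (u = -(-1)*(-415) = -1*415 = -415)
(-234360 + u) + v(B) = (-234360 - 415) - 546 = -234775 - 546 = -235321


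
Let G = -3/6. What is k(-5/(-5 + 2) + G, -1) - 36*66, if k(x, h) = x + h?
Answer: -14255/6 ≈ -2375.8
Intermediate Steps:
G = -½ (G = -3*⅙ = -½ ≈ -0.50000)
k(x, h) = h + x
k(-5/(-5 + 2) + G, -1) - 36*66 = (-1 + (-5/(-5 + 2) - ½)) - 36*66 = (-1 + (-5/(-3) - ½)) - 2376 = (-1 + (-5*(-⅓) - ½)) - 2376 = (-1 + (5/3 - ½)) - 2376 = (-1 + 7/6) - 2376 = ⅙ - 2376 = -14255/6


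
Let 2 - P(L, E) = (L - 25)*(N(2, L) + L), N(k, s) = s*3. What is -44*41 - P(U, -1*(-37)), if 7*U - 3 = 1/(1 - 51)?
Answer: -56590299/30625 ≈ -1847.8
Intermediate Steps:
N(k, s) = 3*s
U = 149/350 (U = 3/7 + 1/(7*(1 - 51)) = 3/7 + (⅐)/(-50) = 3/7 + (⅐)*(-1/50) = 3/7 - 1/350 = 149/350 ≈ 0.42571)
P(L, E) = 2 - 4*L*(-25 + L) (P(L, E) = 2 - (L - 25)*(3*L + L) = 2 - (-25 + L)*4*L = 2 - 4*L*(-25 + L))
-44*41 - P(U, -1*(-37)) = -44*41 - (2 - 4*(149/350)² + 100*(149/350)) = -1804 - (2 - 4*22201/122500 + 298/7) = -1804 - (2 - 22201/30625 + 298/7) = -1804 - 1*1342799/30625 = -1804 - 1342799/30625 = -56590299/30625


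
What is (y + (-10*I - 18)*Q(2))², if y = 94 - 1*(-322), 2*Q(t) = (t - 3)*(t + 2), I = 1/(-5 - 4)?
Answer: 16386304/81 ≈ 2.0230e+5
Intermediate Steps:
I = -⅑ (I = 1/(-9) = -⅑ ≈ -0.11111)
Q(t) = (-3 + t)*(2 + t)/2 (Q(t) = ((t - 3)*(t + 2))/2 = ((-3 + t)*(2 + t))/2 = (-3 + t)*(2 + t)/2)
y = 416 (y = 94 + 322 = 416)
(y + (-10*I - 18)*Q(2))² = (416 + (-10*(-⅑) - 18)*(-3 + (½)*2² - ½*2))² = (416 + (10/9 - 18)*(-3 + (½)*4 - 1))² = (416 - 152*(-3 + 2 - 1)/9)² = (416 - 152/9*(-2))² = (416 + 304/9)² = (4048/9)² = 16386304/81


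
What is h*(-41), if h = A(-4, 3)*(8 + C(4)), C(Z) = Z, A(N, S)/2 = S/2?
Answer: -1476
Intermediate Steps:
A(N, S) = S (A(N, S) = 2*(S/2) = S)
h = 36 (h = 3*(8 + 4) = 3*12 = 36)
h*(-41) = 36*(-41) = -1476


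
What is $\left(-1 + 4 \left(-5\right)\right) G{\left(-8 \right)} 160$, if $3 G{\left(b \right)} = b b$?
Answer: $-71680$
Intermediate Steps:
$G{\left(b \right)} = \frac{b^{2}}{3}$ ($G{\left(b \right)} = \frac{b b}{3} = \frac{b^{2}}{3}$)
$\left(-1 + 4 \left(-5\right)\right) G{\left(-8 \right)} 160 = \left(-1 + 4 \left(-5\right)\right) \frac{\left(-8\right)^{2}}{3} \cdot 160 = \left(-1 - 20\right) \frac{1}{3} \cdot 64 \cdot 160 = \left(-21\right) \frac{64}{3} \cdot 160 = \left(-448\right) 160 = -71680$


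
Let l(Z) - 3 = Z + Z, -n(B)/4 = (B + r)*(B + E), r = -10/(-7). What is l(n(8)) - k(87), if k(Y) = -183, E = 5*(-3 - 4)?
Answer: 15558/7 ≈ 2222.6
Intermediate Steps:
r = 10/7 (r = -10*(-⅐) = 10/7 ≈ 1.4286)
E = -35 (E = 5*(-7) = -35)
n(B) = -4*(-35 + B)*(10/7 + B) (n(B) = -4*(B + 10/7)*(B - 35) = -4*(10/7 + B)*(-35 + B) = -4*(-35 + B)*(10/7 + B))
l(Z) = 3 + 2*Z (l(Z) = 3 + (Z + Z) = 3 + 2*Z)
l(n(8)) - k(87) = (3 + 2*(200 - 4*8² + (940/7)*8)) - 1*(-183) = (3 + 2*(200 - 4*64 + 7520/7)) + 183 = (3 + 2*(200 - 256 + 7520/7)) + 183 = (3 + 2*(7128/7)) + 183 = (3 + 14256/7) + 183 = 14277/7 + 183 = 15558/7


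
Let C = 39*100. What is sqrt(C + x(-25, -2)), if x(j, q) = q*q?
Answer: 8*sqrt(61) ≈ 62.482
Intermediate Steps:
x(j, q) = q**2
C = 3900
sqrt(C + x(-25, -2)) = sqrt(3900 + (-2)**2) = sqrt(3900 + 4) = sqrt(3904) = 8*sqrt(61)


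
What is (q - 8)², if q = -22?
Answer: 900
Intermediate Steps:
(q - 8)² = (-22 - 8)² = (-30)² = 900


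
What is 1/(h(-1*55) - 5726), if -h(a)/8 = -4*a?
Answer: -1/7486 ≈ -0.00013358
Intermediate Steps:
h(a) = 32*a (h(a) = -(-32)*a = 32*a)
1/(h(-1*55) - 5726) = 1/(32*(-1*55) - 5726) = 1/(32*(-55) - 5726) = 1/(-1760 - 5726) = 1/(-7486) = -1/7486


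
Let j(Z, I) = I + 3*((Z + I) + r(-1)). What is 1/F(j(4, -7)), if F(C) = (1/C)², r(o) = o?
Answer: 361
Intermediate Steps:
j(Z, I) = -3 + 3*Z + 4*I (j(Z, I) = I + 3*((Z + I) - 1) = I + 3*((I + Z) - 1) = I + 3*(-1 + I + Z) = I + (-3 + 3*I + 3*Z) = -3 + 3*Z + 4*I)
F(C) = C⁻²
1/F(j(4, -7)) = 1/((-3 + 3*4 + 4*(-7))⁻²) = 1/((-3 + 12 - 28)⁻²) = 1/((-19)⁻²) = 1/(1/361) = 361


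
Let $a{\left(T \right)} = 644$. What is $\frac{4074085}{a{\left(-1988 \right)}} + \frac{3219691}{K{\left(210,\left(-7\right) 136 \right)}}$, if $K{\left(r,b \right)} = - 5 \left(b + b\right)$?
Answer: $\frac{1459241793}{218960} \approx 6664.4$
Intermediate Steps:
$K{\left(r,b \right)} = - 10 b$ ($K{\left(r,b \right)} = - 5 \cdot 2 b = - 10 b$)
$\frac{4074085}{a{\left(-1988 \right)}} + \frac{3219691}{K{\left(210,\left(-7\right) 136 \right)}} = \frac{4074085}{644} + \frac{3219691}{\left(-10\right) \left(\left(-7\right) 136\right)} = 4074085 \cdot \frac{1}{644} + \frac{3219691}{\left(-10\right) \left(-952\right)} = \frac{4074085}{644} + \frac{3219691}{9520} = \frac{1459241793}{218960}$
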